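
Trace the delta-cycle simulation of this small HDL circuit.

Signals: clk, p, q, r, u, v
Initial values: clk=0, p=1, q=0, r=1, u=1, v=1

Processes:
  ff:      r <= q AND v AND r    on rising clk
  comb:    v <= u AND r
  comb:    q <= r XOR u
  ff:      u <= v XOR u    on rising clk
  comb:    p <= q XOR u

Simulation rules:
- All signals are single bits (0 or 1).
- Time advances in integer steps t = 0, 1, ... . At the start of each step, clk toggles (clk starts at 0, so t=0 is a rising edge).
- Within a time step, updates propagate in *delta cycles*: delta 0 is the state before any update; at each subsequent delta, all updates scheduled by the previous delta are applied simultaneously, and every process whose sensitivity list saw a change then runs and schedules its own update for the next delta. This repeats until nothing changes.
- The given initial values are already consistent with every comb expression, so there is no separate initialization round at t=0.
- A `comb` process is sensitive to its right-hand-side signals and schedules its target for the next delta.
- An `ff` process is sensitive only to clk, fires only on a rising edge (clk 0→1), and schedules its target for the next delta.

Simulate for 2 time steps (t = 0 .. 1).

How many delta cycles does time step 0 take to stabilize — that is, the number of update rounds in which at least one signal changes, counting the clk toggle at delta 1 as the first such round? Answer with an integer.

3

t0.Δ0 p=1 q=0 clk=0 u=1 r=1 v=1
t0.Δ1 p=1 q=0 clk=1 u=1 r=1 v=1
t0.Δ2 p=1 q=0 clk=1 u=0 r=0 v=1
t0.Δ3 p=0 q=0 clk=1 u=0 r=0 v=0
t1.Δ0 p=0 q=0 clk=1 u=0 r=0 v=0
t1.Δ1 p=0 q=0 clk=0 u=0 r=0 v=0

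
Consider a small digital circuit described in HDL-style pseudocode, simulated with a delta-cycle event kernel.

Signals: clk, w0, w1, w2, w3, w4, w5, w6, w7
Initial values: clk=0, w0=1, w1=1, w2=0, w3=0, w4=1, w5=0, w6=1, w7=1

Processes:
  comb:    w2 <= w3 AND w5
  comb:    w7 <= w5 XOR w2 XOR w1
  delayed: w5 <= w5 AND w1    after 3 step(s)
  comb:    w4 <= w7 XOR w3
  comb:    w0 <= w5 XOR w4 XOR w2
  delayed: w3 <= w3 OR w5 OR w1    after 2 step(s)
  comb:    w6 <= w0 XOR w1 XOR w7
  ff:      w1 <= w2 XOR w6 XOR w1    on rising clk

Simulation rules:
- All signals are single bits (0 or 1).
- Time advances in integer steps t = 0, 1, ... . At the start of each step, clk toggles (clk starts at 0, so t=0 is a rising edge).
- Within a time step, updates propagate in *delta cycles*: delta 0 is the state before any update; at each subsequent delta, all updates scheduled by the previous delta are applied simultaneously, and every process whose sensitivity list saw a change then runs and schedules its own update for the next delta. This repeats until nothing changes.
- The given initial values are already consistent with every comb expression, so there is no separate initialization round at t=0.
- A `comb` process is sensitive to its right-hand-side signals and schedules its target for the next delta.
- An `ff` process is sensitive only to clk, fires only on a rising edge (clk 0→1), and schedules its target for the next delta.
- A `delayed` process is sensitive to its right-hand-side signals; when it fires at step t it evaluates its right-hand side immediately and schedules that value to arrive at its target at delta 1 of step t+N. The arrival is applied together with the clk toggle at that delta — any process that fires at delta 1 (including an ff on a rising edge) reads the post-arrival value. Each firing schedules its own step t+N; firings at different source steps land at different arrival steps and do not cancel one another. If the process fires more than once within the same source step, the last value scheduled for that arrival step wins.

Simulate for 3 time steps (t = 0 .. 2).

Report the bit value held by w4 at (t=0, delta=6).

0

t0.Δ0 w5=0 w4=1 w3=0 w2=0 w6=1 w7=1 w0=1 w1=1 clk=0
t0.Δ1 w5=0 w4=1 w3=0 w2=0 w6=1 w7=1 w0=1 w1=1 clk=1
t0.Δ2 w5=0 w4=1 w3=0 w2=0 w6=1 w7=1 w0=1 w1=0 clk=1
t0.Δ3 w5=0 w4=1 w3=0 w2=0 w6=0 w7=0 w0=1 w1=0 clk=1
t0.Δ4 w5=0 w4=0 w3=0 w2=0 w6=1 w7=0 w0=1 w1=0 clk=1
t0.Δ5 w5=0 w4=0 w3=0 w2=0 w6=1 w7=0 w0=0 w1=0 clk=1
t0.Δ6 w5=0 w4=0 w3=0 w2=0 w6=0 w7=0 w0=0 w1=0 clk=1
t1.Δ0 w5=0 w4=0 w3=0 w2=0 w6=0 w7=0 w0=0 w1=0 clk=1
t1.Δ1 w5=0 w4=0 w3=0 w2=0 w6=0 w7=0 w0=0 w1=0 clk=0
t2.Δ0 w5=0 w4=0 w3=0 w2=0 w6=0 w7=0 w0=0 w1=0 clk=0
t2.Δ1 w5=0 w4=0 w3=0 w2=0 w6=0 w7=0 w0=0 w1=0 clk=1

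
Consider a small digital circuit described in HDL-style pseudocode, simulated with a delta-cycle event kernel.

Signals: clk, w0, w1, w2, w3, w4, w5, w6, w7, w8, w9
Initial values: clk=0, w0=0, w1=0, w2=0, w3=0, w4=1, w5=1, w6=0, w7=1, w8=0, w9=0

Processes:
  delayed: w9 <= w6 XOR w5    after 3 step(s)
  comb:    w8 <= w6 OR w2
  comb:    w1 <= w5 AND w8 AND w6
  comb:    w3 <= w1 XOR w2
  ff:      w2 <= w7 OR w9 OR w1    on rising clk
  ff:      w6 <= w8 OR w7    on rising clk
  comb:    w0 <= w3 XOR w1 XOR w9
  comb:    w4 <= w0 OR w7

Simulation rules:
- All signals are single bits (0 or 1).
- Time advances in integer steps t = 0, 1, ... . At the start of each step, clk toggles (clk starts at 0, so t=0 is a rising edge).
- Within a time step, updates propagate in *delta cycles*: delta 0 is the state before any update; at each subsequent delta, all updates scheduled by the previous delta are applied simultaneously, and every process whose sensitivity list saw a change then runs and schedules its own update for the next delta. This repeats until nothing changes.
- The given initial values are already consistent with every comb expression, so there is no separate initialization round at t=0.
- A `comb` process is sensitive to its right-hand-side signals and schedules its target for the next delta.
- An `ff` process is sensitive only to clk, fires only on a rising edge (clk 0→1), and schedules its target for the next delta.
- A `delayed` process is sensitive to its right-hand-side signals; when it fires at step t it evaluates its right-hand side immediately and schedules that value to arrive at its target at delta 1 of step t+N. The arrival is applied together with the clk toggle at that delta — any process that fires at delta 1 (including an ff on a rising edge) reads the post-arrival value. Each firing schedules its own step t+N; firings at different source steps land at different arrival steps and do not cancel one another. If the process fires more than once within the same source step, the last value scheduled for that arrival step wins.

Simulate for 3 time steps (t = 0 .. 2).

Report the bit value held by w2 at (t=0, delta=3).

[bits: w0,w4,w7,w3,w8,w6,w1,w2,clk,w5,w9]
t=0: Δ0=01100000010 Δ1=01100000110 Δ2=01100101110 Δ3=01111101110 Δ4=11111111110 Δ5=01101111110 Δ6=11101111110 | 6Δ
t=1: Δ0=11101111110 Δ1=11101111010 | 1Δ
t=2: Δ0=11101111010 Δ1=11101111110 | 1Δ

1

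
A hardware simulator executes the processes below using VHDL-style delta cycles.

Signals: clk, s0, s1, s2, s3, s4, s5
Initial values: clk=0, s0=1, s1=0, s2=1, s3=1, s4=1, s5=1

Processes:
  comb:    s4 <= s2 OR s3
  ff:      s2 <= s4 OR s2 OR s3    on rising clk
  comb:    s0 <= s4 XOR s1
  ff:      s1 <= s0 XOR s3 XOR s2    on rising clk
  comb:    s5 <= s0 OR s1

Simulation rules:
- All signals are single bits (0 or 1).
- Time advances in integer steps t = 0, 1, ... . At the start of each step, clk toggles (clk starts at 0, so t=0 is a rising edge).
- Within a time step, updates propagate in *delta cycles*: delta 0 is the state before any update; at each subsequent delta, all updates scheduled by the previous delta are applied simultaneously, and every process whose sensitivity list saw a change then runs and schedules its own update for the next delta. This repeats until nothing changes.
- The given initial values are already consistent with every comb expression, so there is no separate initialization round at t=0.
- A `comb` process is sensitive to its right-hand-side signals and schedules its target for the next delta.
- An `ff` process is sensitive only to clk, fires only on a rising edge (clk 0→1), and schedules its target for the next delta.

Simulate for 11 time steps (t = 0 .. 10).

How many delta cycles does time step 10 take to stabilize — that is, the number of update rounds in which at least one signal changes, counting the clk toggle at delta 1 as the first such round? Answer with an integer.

t0.Δ0 s0=1 s5=1 s1=0 s2=1 s3=1 s4=1 clk=0
t0.Δ1 s0=1 s5=1 s1=0 s2=1 s3=1 s4=1 clk=1
t0.Δ2 s0=1 s5=1 s1=1 s2=1 s3=1 s4=1 clk=1
t0.Δ3 s0=0 s5=1 s1=1 s2=1 s3=1 s4=1 clk=1
t1.Δ0 s0=0 s5=1 s1=1 s2=1 s3=1 s4=1 clk=1
t1.Δ1 s0=0 s5=1 s1=1 s2=1 s3=1 s4=1 clk=0
t2.Δ0 s0=0 s5=1 s1=1 s2=1 s3=1 s4=1 clk=0
t2.Δ1 s0=0 s5=1 s1=1 s2=1 s3=1 s4=1 clk=1
t2.Δ2 s0=0 s5=1 s1=0 s2=1 s3=1 s4=1 clk=1
t2.Δ3 s0=1 s5=0 s1=0 s2=1 s3=1 s4=1 clk=1
t2.Δ4 s0=1 s5=1 s1=0 s2=1 s3=1 s4=1 clk=1
t3.Δ0 s0=1 s5=1 s1=0 s2=1 s3=1 s4=1 clk=1
t3.Δ1 s0=1 s5=1 s1=0 s2=1 s3=1 s4=1 clk=0
t4.Δ0 s0=1 s5=1 s1=0 s2=1 s3=1 s4=1 clk=0
t4.Δ1 s0=1 s5=1 s1=0 s2=1 s3=1 s4=1 clk=1
t4.Δ2 s0=1 s5=1 s1=1 s2=1 s3=1 s4=1 clk=1
t4.Δ3 s0=0 s5=1 s1=1 s2=1 s3=1 s4=1 clk=1
t5.Δ0 s0=0 s5=1 s1=1 s2=1 s3=1 s4=1 clk=1
t5.Δ1 s0=0 s5=1 s1=1 s2=1 s3=1 s4=1 clk=0
t6.Δ0 s0=0 s5=1 s1=1 s2=1 s3=1 s4=1 clk=0
t6.Δ1 s0=0 s5=1 s1=1 s2=1 s3=1 s4=1 clk=1
t6.Δ2 s0=0 s5=1 s1=0 s2=1 s3=1 s4=1 clk=1
t6.Δ3 s0=1 s5=0 s1=0 s2=1 s3=1 s4=1 clk=1
t6.Δ4 s0=1 s5=1 s1=0 s2=1 s3=1 s4=1 clk=1
t7.Δ0 s0=1 s5=1 s1=0 s2=1 s3=1 s4=1 clk=1
t7.Δ1 s0=1 s5=1 s1=0 s2=1 s3=1 s4=1 clk=0
t8.Δ0 s0=1 s5=1 s1=0 s2=1 s3=1 s4=1 clk=0
t8.Δ1 s0=1 s5=1 s1=0 s2=1 s3=1 s4=1 clk=1
t8.Δ2 s0=1 s5=1 s1=1 s2=1 s3=1 s4=1 clk=1
t8.Δ3 s0=0 s5=1 s1=1 s2=1 s3=1 s4=1 clk=1
t9.Δ0 s0=0 s5=1 s1=1 s2=1 s3=1 s4=1 clk=1
t9.Δ1 s0=0 s5=1 s1=1 s2=1 s3=1 s4=1 clk=0
t10.Δ0 s0=0 s5=1 s1=1 s2=1 s3=1 s4=1 clk=0
t10.Δ1 s0=0 s5=1 s1=1 s2=1 s3=1 s4=1 clk=1
t10.Δ2 s0=0 s5=1 s1=0 s2=1 s3=1 s4=1 clk=1
t10.Δ3 s0=1 s5=0 s1=0 s2=1 s3=1 s4=1 clk=1
t10.Δ4 s0=1 s5=1 s1=0 s2=1 s3=1 s4=1 clk=1

4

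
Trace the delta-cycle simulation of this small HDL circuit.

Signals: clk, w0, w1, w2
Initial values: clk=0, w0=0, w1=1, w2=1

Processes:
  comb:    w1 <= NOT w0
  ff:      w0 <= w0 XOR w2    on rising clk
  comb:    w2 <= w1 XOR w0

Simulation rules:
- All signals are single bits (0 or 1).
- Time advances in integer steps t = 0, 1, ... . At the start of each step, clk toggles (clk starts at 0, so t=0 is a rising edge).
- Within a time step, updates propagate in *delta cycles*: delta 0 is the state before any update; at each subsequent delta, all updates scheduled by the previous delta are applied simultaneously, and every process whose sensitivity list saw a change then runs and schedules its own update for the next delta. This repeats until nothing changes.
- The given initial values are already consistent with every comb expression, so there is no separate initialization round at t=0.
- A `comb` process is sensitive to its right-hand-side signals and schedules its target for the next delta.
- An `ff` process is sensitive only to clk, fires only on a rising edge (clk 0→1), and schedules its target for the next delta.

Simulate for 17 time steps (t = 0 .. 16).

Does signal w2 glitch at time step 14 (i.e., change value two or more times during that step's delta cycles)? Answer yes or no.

t=0 Δ0: w1=1 clk=0 w2=1 w0=0
  Δ1: clk:0→1
  Δ2: w0:0→1
  Δ3: w1:1→0, w2:1→0
  Δ4: w2:0→1
  (4Δ to stable)
t=1 Δ0: w1=0 clk=1 w2=1 w0=1
  Δ1: clk:1→0
  (1Δ to stable)
t=2 Δ0: w1=0 clk=0 w2=1 w0=1
  Δ1: clk:0→1
  Δ2: w0:1→0
  Δ3: w1:0→1, w2:1→0
  Δ4: w2:0→1
  (4Δ to stable)
t=3 Δ0: w1=1 clk=1 w2=1 w0=0
  Δ1: clk:1→0
  (1Δ to stable)
t=4 Δ0: w1=1 clk=0 w2=1 w0=0
  Δ1: clk:0→1
  Δ2: w0:0→1
  Δ3: w1:1→0, w2:1→0
  Δ4: w2:0→1
  (4Δ to stable)
t=5 Δ0: w1=0 clk=1 w2=1 w0=1
  Δ1: clk:1→0
  (1Δ to stable)
t=6 Δ0: w1=0 clk=0 w2=1 w0=1
  Δ1: clk:0→1
  Δ2: w0:1→0
  Δ3: w1:0→1, w2:1→0
  Δ4: w2:0→1
  (4Δ to stable)
t=7 Δ0: w1=1 clk=1 w2=1 w0=0
  Δ1: clk:1→0
  (1Δ to stable)
t=8 Δ0: w1=1 clk=0 w2=1 w0=0
  Δ1: clk:0→1
  Δ2: w0:0→1
  Δ3: w1:1→0, w2:1→0
  Δ4: w2:0→1
  (4Δ to stable)
t=9 Δ0: w1=0 clk=1 w2=1 w0=1
  Δ1: clk:1→0
  (1Δ to stable)
t=10 Δ0: w1=0 clk=0 w2=1 w0=1
  Δ1: clk:0→1
  Δ2: w0:1→0
  Δ3: w1:0→1, w2:1→0
  Δ4: w2:0→1
  (4Δ to stable)
t=11 Δ0: w1=1 clk=1 w2=1 w0=0
  Δ1: clk:1→0
  (1Δ to stable)
t=12 Δ0: w1=1 clk=0 w2=1 w0=0
  Δ1: clk:0→1
  Δ2: w0:0→1
  Δ3: w1:1→0, w2:1→0
  Δ4: w2:0→1
  (4Δ to stable)
t=13 Δ0: w1=0 clk=1 w2=1 w0=1
  Δ1: clk:1→0
  (1Δ to stable)
t=14 Δ0: w1=0 clk=0 w2=1 w0=1
  Δ1: clk:0→1
  Δ2: w0:1→0
  Δ3: w1:0→1, w2:1→0
  Δ4: w2:0→1
  (4Δ to stable)
t=15 Δ0: w1=1 clk=1 w2=1 w0=0
  Δ1: clk:1→0
  (1Δ to stable)
t=16 Δ0: w1=1 clk=0 w2=1 w0=0
  Δ1: clk:0→1
  Δ2: w0:0→1
  Δ3: w1:1→0, w2:1→0
  Δ4: w2:0→1
  (4Δ to stable)

yes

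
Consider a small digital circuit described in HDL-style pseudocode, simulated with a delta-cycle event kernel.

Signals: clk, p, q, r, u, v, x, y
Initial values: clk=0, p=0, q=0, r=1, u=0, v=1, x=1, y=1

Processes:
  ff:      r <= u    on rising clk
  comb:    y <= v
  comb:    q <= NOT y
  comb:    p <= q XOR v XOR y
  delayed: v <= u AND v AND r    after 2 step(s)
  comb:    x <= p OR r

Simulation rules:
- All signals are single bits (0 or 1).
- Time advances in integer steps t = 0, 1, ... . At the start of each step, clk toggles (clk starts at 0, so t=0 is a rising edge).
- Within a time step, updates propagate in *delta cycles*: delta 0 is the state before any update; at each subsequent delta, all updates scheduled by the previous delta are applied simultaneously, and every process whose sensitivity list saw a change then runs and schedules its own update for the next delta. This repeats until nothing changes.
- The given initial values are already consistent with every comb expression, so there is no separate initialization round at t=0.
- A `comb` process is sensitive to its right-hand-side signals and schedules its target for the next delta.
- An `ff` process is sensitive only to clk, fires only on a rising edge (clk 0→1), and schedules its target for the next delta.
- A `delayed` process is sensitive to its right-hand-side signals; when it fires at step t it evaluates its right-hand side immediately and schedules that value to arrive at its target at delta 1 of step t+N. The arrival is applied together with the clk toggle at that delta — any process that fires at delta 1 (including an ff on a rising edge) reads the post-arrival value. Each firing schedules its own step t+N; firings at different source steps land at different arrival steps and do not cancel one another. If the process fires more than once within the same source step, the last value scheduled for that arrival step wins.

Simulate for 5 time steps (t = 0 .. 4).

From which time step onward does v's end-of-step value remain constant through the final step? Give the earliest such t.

2

t0.Δ0 x=1 v=1 r=1 u=0 clk=0 q=0 y=1 p=0
t0.Δ1 x=1 v=1 r=1 u=0 clk=1 q=0 y=1 p=0
t0.Δ2 x=1 v=1 r=0 u=0 clk=1 q=0 y=1 p=0
t0.Δ3 x=0 v=1 r=0 u=0 clk=1 q=0 y=1 p=0
t1.Δ0 x=0 v=1 r=0 u=0 clk=1 q=0 y=1 p=0
t1.Δ1 x=0 v=1 r=0 u=0 clk=0 q=0 y=1 p=0
t2.Δ0 x=0 v=1 r=0 u=0 clk=0 q=0 y=1 p=0
t2.Δ1 x=0 v=0 r=0 u=0 clk=1 q=0 y=1 p=0
t2.Δ2 x=0 v=0 r=0 u=0 clk=1 q=0 y=0 p=1
t2.Δ3 x=1 v=0 r=0 u=0 clk=1 q=1 y=0 p=0
t2.Δ4 x=0 v=0 r=0 u=0 clk=1 q=1 y=0 p=1
t2.Δ5 x=1 v=0 r=0 u=0 clk=1 q=1 y=0 p=1
t3.Δ0 x=1 v=0 r=0 u=0 clk=1 q=1 y=0 p=1
t3.Δ1 x=1 v=0 r=0 u=0 clk=0 q=1 y=0 p=1
t4.Δ0 x=1 v=0 r=0 u=0 clk=0 q=1 y=0 p=1
t4.Δ1 x=1 v=0 r=0 u=0 clk=1 q=1 y=0 p=1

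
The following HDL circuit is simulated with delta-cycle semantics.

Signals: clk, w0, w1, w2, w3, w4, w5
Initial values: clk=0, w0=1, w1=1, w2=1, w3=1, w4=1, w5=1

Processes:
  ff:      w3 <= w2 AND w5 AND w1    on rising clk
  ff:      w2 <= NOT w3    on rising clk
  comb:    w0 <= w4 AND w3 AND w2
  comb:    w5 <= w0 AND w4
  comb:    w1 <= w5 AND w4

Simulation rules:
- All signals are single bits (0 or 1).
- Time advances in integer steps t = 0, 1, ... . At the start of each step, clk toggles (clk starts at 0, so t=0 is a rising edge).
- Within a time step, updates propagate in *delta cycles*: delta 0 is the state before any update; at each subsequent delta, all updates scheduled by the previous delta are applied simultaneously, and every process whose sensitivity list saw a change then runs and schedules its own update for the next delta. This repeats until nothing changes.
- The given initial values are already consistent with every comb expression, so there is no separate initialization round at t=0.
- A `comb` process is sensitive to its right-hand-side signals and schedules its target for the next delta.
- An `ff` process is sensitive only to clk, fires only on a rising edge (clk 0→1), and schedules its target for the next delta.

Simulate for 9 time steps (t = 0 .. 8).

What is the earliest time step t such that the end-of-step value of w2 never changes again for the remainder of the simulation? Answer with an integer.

4

t0.Δ0 w1=1 w5=1 clk=0 w3=1 w4=1 w0=1 w2=1
t0.Δ1 w1=1 w5=1 clk=1 w3=1 w4=1 w0=1 w2=1
t0.Δ2 w1=1 w5=1 clk=1 w3=1 w4=1 w0=1 w2=0
t0.Δ3 w1=1 w5=1 clk=1 w3=1 w4=1 w0=0 w2=0
t0.Δ4 w1=1 w5=0 clk=1 w3=1 w4=1 w0=0 w2=0
t0.Δ5 w1=0 w5=0 clk=1 w3=1 w4=1 w0=0 w2=0
t1.Δ0 w1=0 w5=0 clk=1 w3=1 w4=1 w0=0 w2=0
t1.Δ1 w1=0 w5=0 clk=0 w3=1 w4=1 w0=0 w2=0
t2.Δ0 w1=0 w5=0 clk=0 w3=1 w4=1 w0=0 w2=0
t2.Δ1 w1=0 w5=0 clk=1 w3=1 w4=1 w0=0 w2=0
t2.Δ2 w1=0 w5=0 clk=1 w3=0 w4=1 w0=0 w2=0
t3.Δ0 w1=0 w5=0 clk=1 w3=0 w4=1 w0=0 w2=0
t3.Δ1 w1=0 w5=0 clk=0 w3=0 w4=1 w0=0 w2=0
t4.Δ0 w1=0 w5=0 clk=0 w3=0 w4=1 w0=0 w2=0
t4.Δ1 w1=0 w5=0 clk=1 w3=0 w4=1 w0=0 w2=0
t4.Δ2 w1=0 w5=0 clk=1 w3=0 w4=1 w0=0 w2=1
t5.Δ0 w1=0 w5=0 clk=1 w3=0 w4=1 w0=0 w2=1
t5.Δ1 w1=0 w5=0 clk=0 w3=0 w4=1 w0=0 w2=1
t6.Δ0 w1=0 w5=0 clk=0 w3=0 w4=1 w0=0 w2=1
t6.Δ1 w1=0 w5=0 clk=1 w3=0 w4=1 w0=0 w2=1
t7.Δ0 w1=0 w5=0 clk=1 w3=0 w4=1 w0=0 w2=1
t7.Δ1 w1=0 w5=0 clk=0 w3=0 w4=1 w0=0 w2=1
t8.Δ0 w1=0 w5=0 clk=0 w3=0 w4=1 w0=0 w2=1
t8.Δ1 w1=0 w5=0 clk=1 w3=0 w4=1 w0=0 w2=1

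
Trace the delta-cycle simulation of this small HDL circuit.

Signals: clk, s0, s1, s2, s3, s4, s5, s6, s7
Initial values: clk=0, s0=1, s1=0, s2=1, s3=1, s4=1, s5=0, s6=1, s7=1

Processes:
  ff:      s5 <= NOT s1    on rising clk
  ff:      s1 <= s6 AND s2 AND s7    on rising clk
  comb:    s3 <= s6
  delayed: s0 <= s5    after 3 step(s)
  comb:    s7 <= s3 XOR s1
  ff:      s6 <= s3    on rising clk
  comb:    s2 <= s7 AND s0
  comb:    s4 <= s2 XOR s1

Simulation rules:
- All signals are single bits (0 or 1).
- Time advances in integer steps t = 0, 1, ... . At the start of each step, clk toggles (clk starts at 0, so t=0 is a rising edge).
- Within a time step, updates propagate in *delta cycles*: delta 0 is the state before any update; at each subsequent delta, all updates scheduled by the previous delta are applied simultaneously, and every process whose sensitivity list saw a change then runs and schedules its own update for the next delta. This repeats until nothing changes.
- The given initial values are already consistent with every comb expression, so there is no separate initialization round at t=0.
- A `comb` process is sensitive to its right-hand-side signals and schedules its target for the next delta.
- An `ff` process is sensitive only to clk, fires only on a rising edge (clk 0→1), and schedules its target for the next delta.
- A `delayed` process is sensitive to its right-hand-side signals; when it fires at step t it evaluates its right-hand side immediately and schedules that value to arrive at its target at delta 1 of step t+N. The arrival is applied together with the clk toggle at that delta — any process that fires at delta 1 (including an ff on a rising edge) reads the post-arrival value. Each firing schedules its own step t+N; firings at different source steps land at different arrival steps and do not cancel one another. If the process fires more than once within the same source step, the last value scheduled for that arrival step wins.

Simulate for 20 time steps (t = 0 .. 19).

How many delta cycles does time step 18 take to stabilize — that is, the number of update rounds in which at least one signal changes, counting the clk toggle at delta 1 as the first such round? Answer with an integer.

t=0 Δ0: s6=1 clk=0 s1=0 s5=0 s3=1 s4=1 s2=1 s7=1 s0=1
  Δ1: clk:0→1
  Δ2: s1:0→1, s5:0→1
  Δ3: s4:1→0, s7:1→0
  Δ4: s2:1→0
  Δ5: s4:0→1
  (5Δ to stable)
t=1 Δ0: s6=1 clk=1 s1=1 s5=1 s3=1 s4=1 s2=0 s7=0 s0=1
  Δ1: clk:1→0
  (1Δ to stable)
t=2 Δ0: s6=1 clk=0 s1=1 s5=1 s3=1 s4=1 s2=0 s7=0 s0=1
  Δ1: clk:0→1
  Δ2: s1:1→0, s5:1→0
  Δ3: s4:1→0, s7:0→1
  Δ4: s2:0→1
  Δ5: s4:0→1
  (5Δ to stable)
t=3 Δ0: s6=1 clk=1 s1=0 s5=0 s3=1 s4=1 s2=1 s7=1 s0=1
  Δ1: clk:1→0
  (1Δ to stable)
t=4 Δ0: s6=1 clk=0 s1=0 s5=0 s3=1 s4=1 s2=1 s7=1 s0=1
  Δ1: clk:0→1
  Δ2: s1:0→1, s5:0→1
  Δ3: s4:1→0, s7:1→0
  Δ4: s2:1→0
  Δ5: s4:0→1
  (5Δ to stable)
t=5 Δ0: s6=1 clk=1 s1=1 s5=1 s3=1 s4=1 s2=0 s7=0 s0=1
  Δ1: clk:1→0, s0:1→0
  (1Δ to stable)
t=6 Δ0: s6=1 clk=0 s1=1 s5=1 s3=1 s4=1 s2=0 s7=0 s0=0
  Δ1: clk:0→1
  Δ2: s1:1→0, s5:1→0
  Δ3: s4:1→0, s7:0→1
  (3Δ to stable)
t=7 Δ0: s6=1 clk=1 s1=0 s5=0 s3=1 s4=0 s2=0 s7=1 s0=0
  Δ1: clk:1→0, s0:0→1
  Δ2: s2:0→1
  Δ3: s4:0→1
  (3Δ to stable)
t=8 Δ0: s6=1 clk=0 s1=0 s5=0 s3=1 s4=1 s2=1 s7=1 s0=1
  Δ1: clk:0→1
  Δ2: s1:0→1, s5:0→1
  Δ3: s4:1→0, s7:1→0
  Δ4: s2:1→0
  Δ5: s4:0→1
  (5Δ to stable)
t=9 Δ0: s6=1 clk=1 s1=1 s5=1 s3=1 s4=1 s2=0 s7=0 s0=1
  Δ1: clk:1→0, s0:1→0
  (1Δ to stable)
t=10 Δ0: s6=1 clk=0 s1=1 s5=1 s3=1 s4=1 s2=0 s7=0 s0=0
  Δ1: clk:0→1
  Δ2: s1:1→0, s5:1→0
  Δ3: s4:1→0, s7:0→1
  (3Δ to stable)
t=11 Δ0: s6=1 clk=1 s1=0 s5=0 s3=1 s4=0 s2=0 s7=1 s0=0
  Δ1: clk:1→0, s0:0→1
  Δ2: s2:0→1
  Δ3: s4:0→1
  (3Δ to stable)
t=12 Δ0: s6=1 clk=0 s1=0 s5=0 s3=1 s4=1 s2=1 s7=1 s0=1
  Δ1: clk:0→1
  Δ2: s1:0→1, s5:0→1
  Δ3: s4:1→0, s7:1→0
  Δ4: s2:1→0
  Δ5: s4:0→1
  (5Δ to stable)
t=13 Δ0: s6=1 clk=1 s1=1 s5=1 s3=1 s4=1 s2=0 s7=0 s0=1
  Δ1: clk:1→0, s0:1→0
  (1Δ to stable)
t=14 Δ0: s6=1 clk=0 s1=1 s5=1 s3=1 s4=1 s2=0 s7=0 s0=0
  Δ1: clk:0→1
  Δ2: s1:1→0, s5:1→0
  Δ3: s4:1→0, s7:0→1
  (3Δ to stable)
t=15 Δ0: s6=1 clk=1 s1=0 s5=0 s3=1 s4=0 s2=0 s7=1 s0=0
  Δ1: clk:1→0, s0:0→1
  Δ2: s2:0→1
  Δ3: s4:0→1
  (3Δ to stable)
t=16 Δ0: s6=1 clk=0 s1=0 s5=0 s3=1 s4=1 s2=1 s7=1 s0=1
  Δ1: clk:0→1
  Δ2: s1:0→1, s5:0→1
  Δ3: s4:1→0, s7:1→0
  Δ4: s2:1→0
  Δ5: s4:0→1
  (5Δ to stable)
t=17 Δ0: s6=1 clk=1 s1=1 s5=1 s3=1 s4=1 s2=0 s7=0 s0=1
  Δ1: clk:1→0, s0:1→0
  (1Δ to stable)
t=18 Δ0: s6=1 clk=0 s1=1 s5=1 s3=1 s4=1 s2=0 s7=0 s0=0
  Δ1: clk:0→1
  Δ2: s1:1→0, s5:1→0
  Δ3: s4:1→0, s7:0→1
  (3Δ to stable)
t=19 Δ0: s6=1 clk=1 s1=0 s5=0 s3=1 s4=0 s2=0 s7=1 s0=0
  Δ1: clk:1→0, s0:0→1
  Δ2: s2:0→1
  Δ3: s4:0→1
  (3Δ to stable)

3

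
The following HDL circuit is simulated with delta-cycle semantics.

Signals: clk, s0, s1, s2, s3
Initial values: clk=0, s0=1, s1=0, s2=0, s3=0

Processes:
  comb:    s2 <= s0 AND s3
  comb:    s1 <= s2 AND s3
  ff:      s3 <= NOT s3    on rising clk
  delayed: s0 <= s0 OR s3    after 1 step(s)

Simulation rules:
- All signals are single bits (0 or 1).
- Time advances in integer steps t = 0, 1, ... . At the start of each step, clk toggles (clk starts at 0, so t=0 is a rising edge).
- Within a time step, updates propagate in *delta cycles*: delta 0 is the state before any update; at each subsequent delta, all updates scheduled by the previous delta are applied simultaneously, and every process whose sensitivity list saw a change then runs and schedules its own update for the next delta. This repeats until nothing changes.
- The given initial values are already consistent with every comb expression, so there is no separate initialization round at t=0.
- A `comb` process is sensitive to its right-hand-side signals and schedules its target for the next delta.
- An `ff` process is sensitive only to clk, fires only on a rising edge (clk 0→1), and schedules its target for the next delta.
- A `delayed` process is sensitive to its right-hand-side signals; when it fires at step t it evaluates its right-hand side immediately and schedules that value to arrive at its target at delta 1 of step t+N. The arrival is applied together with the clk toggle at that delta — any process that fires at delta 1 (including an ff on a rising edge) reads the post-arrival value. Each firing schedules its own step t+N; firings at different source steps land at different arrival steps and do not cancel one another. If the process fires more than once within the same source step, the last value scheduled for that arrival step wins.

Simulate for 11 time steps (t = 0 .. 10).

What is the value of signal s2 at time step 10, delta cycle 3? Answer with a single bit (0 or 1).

0

t0.Δ0 s3=0 s0=1 clk=0 s1=0 s2=0
t0.Δ1 s3=0 s0=1 clk=1 s1=0 s2=0
t0.Δ2 s3=1 s0=1 clk=1 s1=0 s2=0
t0.Δ3 s3=1 s0=1 clk=1 s1=0 s2=1
t0.Δ4 s3=1 s0=1 clk=1 s1=1 s2=1
t1.Δ0 s3=1 s0=1 clk=1 s1=1 s2=1
t1.Δ1 s3=1 s0=1 clk=0 s1=1 s2=1
t2.Δ0 s3=1 s0=1 clk=0 s1=1 s2=1
t2.Δ1 s3=1 s0=1 clk=1 s1=1 s2=1
t2.Δ2 s3=0 s0=1 clk=1 s1=1 s2=1
t2.Δ3 s3=0 s0=1 clk=1 s1=0 s2=0
t3.Δ0 s3=0 s0=1 clk=1 s1=0 s2=0
t3.Δ1 s3=0 s0=1 clk=0 s1=0 s2=0
t4.Δ0 s3=0 s0=1 clk=0 s1=0 s2=0
t4.Δ1 s3=0 s0=1 clk=1 s1=0 s2=0
t4.Δ2 s3=1 s0=1 clk=1 s1=0 s2=0
t4.Δ3 s3=1 s0=1 clk=1 s1=0 s2=1
t4.Δ4 s3=1 s0=1 clk=1 s1=1 s2=1
t5.Δ0 s3=1 s0=1 clk=1 s1=1 s2=1
t5.Δ1 s3=1 s0=1 clk=0 s1=1 s2=1
t6.Δ0 s3=1 s0=1 clk=0 s1=1 s2=1
t6.Δ1 s3=1 s0=1 clk=1 s1=1 s2=1
t6.Δ2 s3=0 s0=1 clk=1 s1=1 s2=1
t6.Δ3 s3=0 s0=1 clk=1 s1=0 s2=0
t7.Δ0 s3=0 s0=1 clk=1 s1=0 s2=0
t7.Δ1 s3=0 s0=1 clk=0 s1=0 s2=0
t8.Δ0 s3=0 s0=1 clk=0 s1=0 s2=0
t8.Δ1 s3=0 s0=1 clk=1 s1=0 s2=0
t8.Δ2 s3=1 s0=1 clk=1 s1=0 s2=0
t8.Δ3 s3=1 s0=1 clk=1 s1=0 s2=1
t8.Δ4 s3=1 s0=1 clk=1 s1=1 s2=1
t9.Δ0 s3=1 s0=1 clk=1 s1=1 s2=1
t9.Δ1 s3=1 s0=1 clk=0 s1=1 s2=1
t10.Δ0 s3=1 s0=1 clk=0 s1=1 s2=1
t10.Δ1 s3=1 s0=1 clk=1 s1=1 s2=1
t10.Δ2 s3=0 s0=1 clk=1 s1=1 s2=1
t10.Δ3 s3=0 s0=1 clk=1 s1=0 s2=0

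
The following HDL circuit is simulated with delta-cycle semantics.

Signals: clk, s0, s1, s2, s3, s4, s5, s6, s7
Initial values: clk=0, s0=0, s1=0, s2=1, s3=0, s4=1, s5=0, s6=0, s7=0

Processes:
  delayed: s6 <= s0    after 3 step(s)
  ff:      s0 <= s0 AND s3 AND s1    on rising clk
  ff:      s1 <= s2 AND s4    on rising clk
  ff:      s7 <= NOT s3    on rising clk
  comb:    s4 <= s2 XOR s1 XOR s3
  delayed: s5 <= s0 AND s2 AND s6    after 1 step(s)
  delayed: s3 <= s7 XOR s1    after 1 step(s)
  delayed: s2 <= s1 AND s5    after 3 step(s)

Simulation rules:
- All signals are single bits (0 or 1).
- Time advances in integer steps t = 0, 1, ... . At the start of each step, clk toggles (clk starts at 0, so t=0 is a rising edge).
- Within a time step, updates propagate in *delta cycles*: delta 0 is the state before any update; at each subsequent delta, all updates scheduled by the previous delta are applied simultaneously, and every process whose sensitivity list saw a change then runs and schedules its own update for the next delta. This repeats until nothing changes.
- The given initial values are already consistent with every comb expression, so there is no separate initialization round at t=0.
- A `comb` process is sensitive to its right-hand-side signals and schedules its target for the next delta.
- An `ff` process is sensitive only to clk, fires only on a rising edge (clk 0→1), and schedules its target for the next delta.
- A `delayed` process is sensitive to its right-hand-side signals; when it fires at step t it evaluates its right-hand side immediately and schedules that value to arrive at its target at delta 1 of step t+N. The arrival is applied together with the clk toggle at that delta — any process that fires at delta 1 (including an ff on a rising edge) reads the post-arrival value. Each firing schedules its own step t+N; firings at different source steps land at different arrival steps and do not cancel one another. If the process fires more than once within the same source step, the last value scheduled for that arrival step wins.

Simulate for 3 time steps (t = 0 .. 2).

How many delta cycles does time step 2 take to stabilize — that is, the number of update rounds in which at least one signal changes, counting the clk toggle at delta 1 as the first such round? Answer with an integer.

3

[bits: s4,s7,s0,s1,clk,s6,s2,s3,s5]
t=0: Δ0=100000100 Δ1=100010100 Δ2=110110100 Δ3=010110100 | 3Δ
t=1: Δ0=010110100 Δ1=010100100 | 1Δ
t=2: Δ0=010100100 Δ1=010110100 Δ2=010010100 Δ3=110010100 | 3Δ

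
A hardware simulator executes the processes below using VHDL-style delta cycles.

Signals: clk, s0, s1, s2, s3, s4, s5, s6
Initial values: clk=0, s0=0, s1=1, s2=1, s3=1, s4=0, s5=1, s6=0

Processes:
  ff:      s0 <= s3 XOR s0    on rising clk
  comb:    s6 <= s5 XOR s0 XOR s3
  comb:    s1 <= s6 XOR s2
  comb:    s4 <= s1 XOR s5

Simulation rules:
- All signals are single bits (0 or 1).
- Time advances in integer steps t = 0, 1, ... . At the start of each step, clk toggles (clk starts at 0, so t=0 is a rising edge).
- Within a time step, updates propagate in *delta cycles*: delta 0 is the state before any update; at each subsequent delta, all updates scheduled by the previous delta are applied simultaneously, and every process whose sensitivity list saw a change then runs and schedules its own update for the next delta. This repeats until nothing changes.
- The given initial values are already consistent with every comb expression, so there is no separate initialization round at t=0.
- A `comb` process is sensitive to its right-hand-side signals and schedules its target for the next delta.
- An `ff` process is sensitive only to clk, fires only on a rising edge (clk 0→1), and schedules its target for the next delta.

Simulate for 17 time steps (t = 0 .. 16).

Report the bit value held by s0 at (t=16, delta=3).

1

t=0 Δ0: s4=0 clk=0 s1=1 s0=0 s3=1 s6=0 s5=1 s2=1
  Δ1: clk:0→1
  Δ2: s0:0→1
  Δ3: s6:0→1
  Δ4: s1:1→0
  Δ5: s4:0→1
  (5Δ to stable)
t=1 Δ0: s4=1 clk=1 s1=0 s0=1 s3=1 s6=1 s5=1 s2=1
  Δ1: clk:1→0
  (1Δ to stable)
t=2 Δ0: s4=1 clk=0 s1=0 s0=1 s3=1 s6=1 s5=1 s2=1
  Δ1: clk:0→1
  Δ2: s0:1→0
  Δ3: s6:1→0
  Δ4: s1:0→1
  Δ5: s4:1→0
  (5Δ to stable)
t=3 Δ0: s4=0 clk=1 s1=1 s0=0 s3=1 s6=0 s5=1 s2=1
  Δ1: clk:1→0
  (1Δ to stable)
t=4 Δ0: s4=0 clk=0 s1=1 s0=0 s3=1 s6=0 s5=1 s2=1
  Δ1: clk:0→1
  Δ2: s0:0→1
  Δ3: s6:0→1
  Δ4: s1:1→0
  Δ5: s4:0→1
  (5Δ to stable)
t=5 Δ0: s4=1 clk=1 s1=0 s0=1 s3=1 s6=1 s5=1 s2=1
  Δ1: clk:1→0
  (1Δ to stable)
t=6 Δ0: s4=1 clk=0 s1=0 s0=1 s3=1 s6=1 s5=1 s2=1
  Δ1: clk:0→1
  Δ2: s0:1→0
  Δ3: s6:1→0
  Δ4: s1:0→1
  Δ5: s4:1→0
  (5Δ to stable)
t=7 Δ0: s4=0 clk=1 s1=1 s0=0 s3=1 s6=0 s5=1 s2=1
  Δ1: clk:1→0
  (1Δ to stable)
t=8 Δ0: s4=0 clk=0 s1=1 s0=0 s3=1 s6=0 s5=1 s2=1
  Δ1: clk:0→1
  Δ2: s0:0→1
  Δ3: s6:0→1
  Δ4: s1:1→0
  Δ5: s4:0→1
  (5Δ to stable)
t=9 Δ0: s4=1 clk=1 s1=0 s0=1 s3=1 s6=1 s5=1 s2=1
  Δ1: clk:1→0
  (1Δ to stable)
t=10 Δ0: s4=1 clk=0 s1=0 s0=1 s3=1 s6=1 s5=1 s2=1
  Δ1: clk:0→1
  Δ2: s0:1→0
  Δ3: s6:1→0
  Δ4: s1:0→1
  Δ5: s4:1→0
  (5Δ to stable)
t=11 Δ0: s4=0 clk=1 s1=1 s0=0 s3=1 s6=0 s5=1 s2=1
  Δ1: clk:1→0
  (1Δ to stable)
t=12 Δ0: s4=0 clk=0 s1=1 s0=0 s3=1 s6=0 s5=1 s2=1
  Δ1: clk:0→1
  Δ2: s0:0→1
  Δ3: s6:0→1
  Δ4: s1:1→0
  Δ5: s4:0→1
  (5Δ to stable)
t=13 Δ0: s4=1 clk=1 s1=0 s0=1 s3=1 s6=1 s5=1 s2=1
  Δ1: clk:1→0
  (1Δ to stable)
t=14 Δ0: s4=1 clk=0 s1=0 s0=1 s3=1 s6=1 s5=1 s2=1
  Δ1: clk:0→1
  Δ2: s0:1→0
  Δ3: s6:1→0
  Δ4: s1:0→1
  Δ5: s4:1→0
  (5Δ to stable)
t=15 Δ0: s4=0 clk=1 s1=1 s0=0 s3=1 s6=0 s5=1 s2=1
  Δ1: clk:1→0
  (1Δ to stable)
t=16 Δ0: s4=0 clk=0 s1=1 s0=0 s3=1 s6=0 s5=1 s2=1
  Δ1: clk:0→1
  Δ2: s0:0→1
  Δ3: s6:0→1
  Δ4: s1:1→0
  Δ5: s4:0→1
  (5Δ to stable)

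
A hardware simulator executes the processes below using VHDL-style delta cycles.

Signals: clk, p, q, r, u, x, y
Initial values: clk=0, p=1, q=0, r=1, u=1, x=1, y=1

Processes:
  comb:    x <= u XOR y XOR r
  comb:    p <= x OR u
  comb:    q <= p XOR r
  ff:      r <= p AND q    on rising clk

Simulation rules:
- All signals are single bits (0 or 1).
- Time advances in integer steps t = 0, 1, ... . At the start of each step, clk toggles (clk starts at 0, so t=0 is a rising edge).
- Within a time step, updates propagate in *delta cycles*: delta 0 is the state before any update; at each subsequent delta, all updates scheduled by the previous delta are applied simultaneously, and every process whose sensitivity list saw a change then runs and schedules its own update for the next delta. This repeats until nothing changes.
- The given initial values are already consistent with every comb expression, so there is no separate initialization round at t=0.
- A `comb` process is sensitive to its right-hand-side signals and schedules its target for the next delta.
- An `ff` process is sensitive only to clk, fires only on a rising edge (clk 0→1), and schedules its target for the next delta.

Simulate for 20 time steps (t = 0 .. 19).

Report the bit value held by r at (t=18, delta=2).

1

t=0 Δ0: r=1 q=0 u=1 p=1 clk=0 x=1 y=1
  Δ1: clk:0→1
  Δ2: r:1→0
  Δ3: q:0→1, x:1→0
  (3Δ to stable)
t=1 Δ0: r=0 q=1 u=1 p=1 clk=1 x=0 y=1
  Δ1: clk:1→0
  (1Δ to stable)
t=2 Δ0: r=0 q=1 u=1 p=1 clk=0 x=0 y=1
  Δ1: clk:0→1
  Δ2: r:0→1
  Δ3: q:1→0, x:0→1
  (3Δ to stable)
t=3 Δ0: r=1 q=0 u=1 p=1 clk=1 x=1 y=1
  Δ1: clk:1→0
  (1Δ to stable)
t=4 Δ0: r=1 q=0 u=1 p=1 clk=0 x=1 y=1
  Δ1: clk:0→1
  Δ2: r:1→0
  Δ3: q:0→1, x:1→0
  (3Δ to stable)
t=5 Δ0: r=0 q=1 u=1 p=1 clk=1 x=0 y=1
  Δ1: clk:1→0
  (1Δ to stable)
t=6 Δ0: r=0 q=1 u=1 p=1 clk=0 x=0 y=1
  Δ1: clk:0→1
  Δ2: r:0→1
  Δ3: q:1→0, x:0→1
  (3Δ to stable)
t=7 Δ0: r=1 q=0 u=1 p=1 clk=1 x=1 y=1
  Δ1: clk:1→0
  (1Δ to stable)
t=8 Δ0: r=1 q=0 u=1 p=1 clk=0 x=1 y=1
  Δ1: clk:0→1
  Δ2: r:1→0
  Δ3: q:0→1, x:1→0
  (3Δ to stable)
t=9 Δ0: r=0 q=1 u=1 p=1 clk=1 x=0 y=1
  Δ1: clk:1→0
  (1Δ to stable)
t=10 Δ0: r=0 q=1 u=1 p=1 clk=0 x=0 y=1
  Δ1: clk:0→1
  Δ2: r:0→1
  Δ3: q:1→0, x:0→1
  (3Δ to stable)
t=11 Δ0: r=1 q=0 u=1 p=1 clk=1 x=1 y=1
  Δ1: clk:1→0
  (1Δ to stable)
t=12 Δ0: r=1 q=0 u=1 p=1 clk=0 x=1 y=1
  Δ1: clk:0→1
  Δ2: r:1→0
  Δ3: q:0→1, x:1→0
  (3Δ to stable)
t=13 Δ0: r=0 q=1 u=1 p=1 clk=1 x=0 y=1
  Δ1: clk:1→0
  (1Δ to stable)
t=14 Δ0: r=0 q=1 u=1 p=1 clk=0 x=0 y=1
  Δ1: clk:0→1
  Δ2: r:0→1
  Δ3: q:1→0, x:0→1
  (3Δ to stable)
t=15 Δ0: r=1 q=0 u=1 p=1 clk=1 x=1 y=1
  Δ1: clk:1→0
  (1Δ to stable)
t=16 Δ0: r=1 q=0 u=1 p=1 clk=0 x=1 y=1
  Δ1: clk:0→1
  Δ2: r:1→0
  Δ3: q:0→1, x:1→0
  (3Δ to stable)
t=17 Δ0: r=0 q=1 u=1 p=1 clk=1 x=0 y=1
  Δ1: clk:1→0
  (1Δ to stable)
t=18 Δ0: r=0 q=1 u=1 p=1 clk=0 x=0 y=1
  Δ1: clk:0→1
  Δ2: r:0→1
  Δ3: q:1→0, x:0→1
  (3Δ to stable)
t=19 Δ0: r=1 q=0 u=1 p=1 clk=1 x=1 y=1
  Δ1: clk:1→0
  (1Δ to stable)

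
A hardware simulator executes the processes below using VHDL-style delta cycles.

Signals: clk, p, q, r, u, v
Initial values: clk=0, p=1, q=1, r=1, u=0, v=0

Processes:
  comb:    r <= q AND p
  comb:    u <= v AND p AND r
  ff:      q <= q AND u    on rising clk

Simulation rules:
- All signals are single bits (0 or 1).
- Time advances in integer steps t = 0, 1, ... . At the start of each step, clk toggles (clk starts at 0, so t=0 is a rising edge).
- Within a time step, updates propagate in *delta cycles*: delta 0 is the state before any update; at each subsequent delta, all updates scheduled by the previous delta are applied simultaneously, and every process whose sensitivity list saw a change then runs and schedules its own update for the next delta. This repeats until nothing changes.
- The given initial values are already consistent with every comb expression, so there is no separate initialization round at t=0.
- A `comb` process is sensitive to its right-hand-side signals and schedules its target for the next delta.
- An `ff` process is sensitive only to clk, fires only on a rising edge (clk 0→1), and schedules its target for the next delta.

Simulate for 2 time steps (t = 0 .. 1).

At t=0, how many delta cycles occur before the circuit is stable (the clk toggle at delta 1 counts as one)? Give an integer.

3

[bits: v,clk,p,r,u,q]
t=0: Δ0=001101 Δ1=011101 Δ2=011100 Δ3=011000 | 3Δ
t=1: Δ0=011000 Δ1=001000 | 1Δ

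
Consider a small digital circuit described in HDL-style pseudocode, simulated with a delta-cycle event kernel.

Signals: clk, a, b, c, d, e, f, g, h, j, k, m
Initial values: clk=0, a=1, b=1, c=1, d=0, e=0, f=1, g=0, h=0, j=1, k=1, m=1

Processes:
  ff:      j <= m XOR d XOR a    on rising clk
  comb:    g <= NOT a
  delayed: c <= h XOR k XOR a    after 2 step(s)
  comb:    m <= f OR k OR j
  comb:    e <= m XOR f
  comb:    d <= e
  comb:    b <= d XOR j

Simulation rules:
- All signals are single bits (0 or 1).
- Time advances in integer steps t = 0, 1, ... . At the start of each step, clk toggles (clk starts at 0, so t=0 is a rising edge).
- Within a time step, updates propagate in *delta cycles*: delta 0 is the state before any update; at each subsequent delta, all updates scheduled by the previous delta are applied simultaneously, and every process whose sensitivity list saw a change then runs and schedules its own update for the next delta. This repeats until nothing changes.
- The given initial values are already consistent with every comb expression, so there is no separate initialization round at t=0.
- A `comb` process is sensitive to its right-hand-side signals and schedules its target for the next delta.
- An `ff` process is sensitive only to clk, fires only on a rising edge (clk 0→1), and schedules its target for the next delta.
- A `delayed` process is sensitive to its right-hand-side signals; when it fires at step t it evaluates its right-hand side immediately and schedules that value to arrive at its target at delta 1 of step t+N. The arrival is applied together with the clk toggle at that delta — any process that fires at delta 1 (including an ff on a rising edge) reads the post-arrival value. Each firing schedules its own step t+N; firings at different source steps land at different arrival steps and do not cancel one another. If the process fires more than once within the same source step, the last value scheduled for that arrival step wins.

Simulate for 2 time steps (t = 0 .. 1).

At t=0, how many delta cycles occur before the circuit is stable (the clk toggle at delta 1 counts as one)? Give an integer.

3

t0.Δ0 b=1 g=0 c=1 a=1 d=0 k=1 m=1 f=1 clk=0 j=1 h=0 e=0
t0.Δ1 b=1 g=0 c=1 a=1 d=0 k=1 m=1 f=1 clk=1 j=1 h=0 e=0
t0.Δ2 b=1 g=0 c=1 a=1 d=0 k=1 m=1 f=1 clk=1 j=0 h=0 e=0
t0.Δ3 b=0 g=0 c=1 a=1 d=0 k=1 m=1 f=1 clk=1 j=0 h=0 e=0
t1.Δ0 b=0 g=0 c=1 a=1 d=0 k=1 m=1 f=1 clk=1 j=0 h=0 e=0
t1.Δ1 b=0 g=0 c=1 a=1 d=0 k=1 m=1 f=1 clk=0 j=0 h=0 e=0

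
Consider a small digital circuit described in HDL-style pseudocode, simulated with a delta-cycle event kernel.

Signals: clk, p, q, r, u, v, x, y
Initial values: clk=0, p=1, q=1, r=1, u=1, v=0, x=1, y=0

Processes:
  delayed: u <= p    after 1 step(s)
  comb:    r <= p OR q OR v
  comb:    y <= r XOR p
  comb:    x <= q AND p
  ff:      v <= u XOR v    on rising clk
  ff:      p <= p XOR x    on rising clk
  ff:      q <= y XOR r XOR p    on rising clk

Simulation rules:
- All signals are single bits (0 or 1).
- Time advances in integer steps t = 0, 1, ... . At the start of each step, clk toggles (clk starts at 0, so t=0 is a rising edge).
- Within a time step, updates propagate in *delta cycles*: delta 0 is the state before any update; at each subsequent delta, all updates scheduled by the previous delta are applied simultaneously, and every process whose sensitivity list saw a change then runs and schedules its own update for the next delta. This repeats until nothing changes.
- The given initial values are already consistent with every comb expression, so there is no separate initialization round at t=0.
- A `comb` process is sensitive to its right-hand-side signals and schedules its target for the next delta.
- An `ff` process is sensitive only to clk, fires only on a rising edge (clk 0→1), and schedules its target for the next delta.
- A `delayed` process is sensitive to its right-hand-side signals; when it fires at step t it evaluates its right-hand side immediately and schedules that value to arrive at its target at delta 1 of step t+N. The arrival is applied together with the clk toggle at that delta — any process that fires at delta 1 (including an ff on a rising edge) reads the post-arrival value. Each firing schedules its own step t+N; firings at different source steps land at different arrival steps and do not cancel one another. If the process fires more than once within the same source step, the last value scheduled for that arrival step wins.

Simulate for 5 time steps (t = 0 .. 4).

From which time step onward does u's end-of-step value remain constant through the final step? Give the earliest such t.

t=0 Δ0: x=1 q=1 y=0 r=1 u=1 clk=0 p=1 v=0
  Δ1: clk:0→1
  Δ2: q:1→0, p:1→0, v:0→1
  Δ3: x:1→0, y:0→1
  (3Δ to stable)
t=1 Δ0: x=0 q=0 y=1 r=1 u=1 clk=1 p=0 v=1
  Δ1: u:1→0, clk:1→0
  (1Δ to stable)
t=2 Δ0: x=0 q=0 y=1 r=1 u=0 clk=0 p=0 v=1
  Δ1: clk:0→1
  (1Δ to stable)
t=3 Δ0: x=0 q=0 y=1 r=1 u=0 clk=1 p=0 v=1
  Δ1: clk:1→0
  (1Δ to stable)
t=4 Δ0: x=0 q=0 y=1 r=1 u=0 clk=0 p=0 v=1
  Δ1: clk:0→1
  (1Δ to stable)

1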